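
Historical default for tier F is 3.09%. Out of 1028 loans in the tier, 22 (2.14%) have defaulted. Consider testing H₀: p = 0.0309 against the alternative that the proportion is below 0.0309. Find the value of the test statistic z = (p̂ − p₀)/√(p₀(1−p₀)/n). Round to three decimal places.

z = -1.760

p̂ = 22/1028 ≈ 0.021401.
Under H₀, SE = √(0.0309·0.9691/1028) = √(2.91296e-05) = 0.005397.
z = (0.021401 − 0.0309)/0.005397 = -0.009499/0.005397 = -1.760.
p-value = P(Z < -1.760) ≈ 0.0392.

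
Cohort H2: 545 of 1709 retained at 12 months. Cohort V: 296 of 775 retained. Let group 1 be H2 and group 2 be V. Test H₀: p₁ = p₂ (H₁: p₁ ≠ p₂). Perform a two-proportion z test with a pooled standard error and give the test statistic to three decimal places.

p̂₁ = 545/1709 = 0.318900, p̂₂ = 296/775 = 0.381935.
Pooled p̂ = (545+296)/(1709+775) = 841/2484 = 0.338567.
SE = √(p̂(1−p̂)(1/n₁+1/n₂)) = √(0.338567·0.661433·0.00187546) = √(0.000419989) = 0.020494.
z = (0.318900 − 0.381935)/0.020494 = -0.063035/0.020494 = -3.076.

z = -3.076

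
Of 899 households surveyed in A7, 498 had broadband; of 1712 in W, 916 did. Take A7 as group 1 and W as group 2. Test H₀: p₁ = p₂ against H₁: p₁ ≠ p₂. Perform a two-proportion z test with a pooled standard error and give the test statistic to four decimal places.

z = 0.9210

p̂₁ = 498/899 = 0.553949, p̂₂ = 916/1712 = 0.535047.
Pooled p̂ = (498+916)/(899+1712) = 1414/2611 = 0.541555.
SE = √(p̂(1−p̂)(1/n₁+1/n₂)) = √(0.541555·0.458445·0.00169646) = √(0.000421185) = 0.020523.
z = (0.553949 − 0.535047)/0.020523 = 0.018902/0.020523 = 0.9210.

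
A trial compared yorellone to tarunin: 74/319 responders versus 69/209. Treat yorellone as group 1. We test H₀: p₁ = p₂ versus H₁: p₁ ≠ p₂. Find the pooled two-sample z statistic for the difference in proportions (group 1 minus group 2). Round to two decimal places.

p̂₁ = 74/319 = 0.2320, p̂₂ = 69/209 = 0.3301.
Pooled p̂ = (74+69)/(319+209) = 143/528 = 0.2708.
SE = √(p̂(1−p̂)(1/n₁+1/n₂)) = √(0.2708·0.7292·0.00791949) = √(0.00156396) = 0.0395.
z = (0.2320 − 0.3301)/0.0395 = -0.0981/0.0395 = -2.48.

z = -2.48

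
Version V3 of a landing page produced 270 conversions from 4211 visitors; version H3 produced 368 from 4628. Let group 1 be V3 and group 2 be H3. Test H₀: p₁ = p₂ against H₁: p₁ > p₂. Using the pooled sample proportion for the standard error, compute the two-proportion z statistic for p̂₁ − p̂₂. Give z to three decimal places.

p̂₁ = 270/4211 ≈ 0.064118, p̂₂ = 368/4628 ≈ 0.079516.
Pooled p̂ = (270+368)/(4211+4628) = 638/8839 = 0.072180.
SE = √(p̂(1−p̂)(1/n₁+1/n₂)) = √(0.072180·0.927820·0.000453549) = √(3.03743e-05) = 0.005511.
z = (0.064118 − 0.079516)/0.005511 = -0.015398/0.005511 = -2.794.
p-value = P(Z > -2.794) ≈ 0.9974.

z = -2.794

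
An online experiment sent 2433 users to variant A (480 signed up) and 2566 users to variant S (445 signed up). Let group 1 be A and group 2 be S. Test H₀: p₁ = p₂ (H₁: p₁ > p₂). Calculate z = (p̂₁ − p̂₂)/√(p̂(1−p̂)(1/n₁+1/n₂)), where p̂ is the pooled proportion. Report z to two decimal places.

z = 2.17

p̂₁ = 480/2433 = 0.1973, p̂₂ = 445/2566 = 0.1734.
Pooled p̂ = (480+445)/(2433+2566) = 925/4999 = 0.1850.
SE = √(p̂(1−p̂)(1/n₁+1/n₂)) = √(0.1850·0.8150·0.000800727) = √(0.000120748) = 0.0110.
z = (0.1973 − 0.1734)/0.0110 = 0.0239/0.0110 = 2.17.
p-value = P(Z > 2.172) ≈ 0.0149.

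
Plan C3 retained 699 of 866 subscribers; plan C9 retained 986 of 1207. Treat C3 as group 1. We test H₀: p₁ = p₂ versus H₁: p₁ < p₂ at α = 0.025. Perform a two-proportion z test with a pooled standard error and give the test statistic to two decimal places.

z = -0.56

p̂₁ = 699/866 = 0.8072, p̂₂ = 986/1207 = 0.8169.
Pooled p̂ = (699+986)/(866+1207) = 1685/2073 = 0.8128.
SE = √(p̂(1−p̂)(1/n₁+1/n₂)) = √(0.8128·0.1872·0.00198323) = √(0.000301722) = 0.0174.
z = (0.8072 − 0.8169)/0.0174 = -0.0097/0.0174 = -0.56.
p-value = P(Z < -0.561) ≈ 0.2874. With α = 0.025, fail to reject H₀.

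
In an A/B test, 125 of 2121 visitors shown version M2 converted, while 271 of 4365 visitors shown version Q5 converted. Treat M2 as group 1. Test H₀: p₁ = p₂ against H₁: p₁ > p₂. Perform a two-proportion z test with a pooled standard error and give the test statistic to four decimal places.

z = -0.4971

p̂₁ = 125/2121 = 0.0589345, p̂₂ = 271/4365 = 0.0620848.
Pooled p̂ = (125+271)/(2121+4365) = 396/6486 = 0.0610546.
SE = √(p̂(1−p̂)(1/n₁+1/n₂)) = √(0.0610546·0.9389454·0.000700571) = √(4.01616e-05) = 0.0063373.
z = (0.0589345 − 0.0620848)/0.0063373 = -0.0031503/0.0063373 = -0.4971.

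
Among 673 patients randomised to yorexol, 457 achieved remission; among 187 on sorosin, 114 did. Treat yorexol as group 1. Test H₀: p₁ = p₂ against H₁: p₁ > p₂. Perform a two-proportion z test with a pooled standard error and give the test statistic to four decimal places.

p̂₁ = 457/673 ≈ 0.679049, p̂₂ = 114/187 ≈ 0.609626.
Pooled p̂ = (457+114)/(673+187) = 571/860 = 0.663953.
SE = √(p̂(1−p̂)(1/n₁+1/n₂)) = √(0.663953·0.336047·0.00683348) = √(0.00152468) = 0.039047.
z = (0.679049 − 0.609626)/0.039047 = 0.069423/0.039047 = 1.7779.
p-value = P(Z > 1.778) ≈ 0.0377.

z = 1.7779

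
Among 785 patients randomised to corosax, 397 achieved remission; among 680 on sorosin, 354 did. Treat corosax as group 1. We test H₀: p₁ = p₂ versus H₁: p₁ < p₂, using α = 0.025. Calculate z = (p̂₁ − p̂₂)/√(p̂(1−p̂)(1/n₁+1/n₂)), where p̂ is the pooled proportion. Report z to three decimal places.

p̂₁ = 397/785 ≈ 0.50573, p̂₂ = 354/680 ≈ 0.52059.
Pooled p̂ = (397+354)/(785+680) = 751/1465 = 0.51263.
SE = √(p̂(1−p̂)(1/n₁+1/n₂)) = √(0.51263·0.48737·0.00274447) = √(0.000685681) = 0.02619.
z = (0.50573 − 0.52059)/0.02619 = -0.01486/0.02619 = -0.567.
p-value = P(Z < -0.567) ≈ 0.2852. With α = 0.025, fail to reject H₀.

z = -0.567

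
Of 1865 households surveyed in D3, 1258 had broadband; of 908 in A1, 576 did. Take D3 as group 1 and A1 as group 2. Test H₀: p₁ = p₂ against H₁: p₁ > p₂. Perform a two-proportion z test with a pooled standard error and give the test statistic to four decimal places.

p̂₁ = 1258/1865 ≈ 0.6745308, p̂₂ = 576/908 ≈ 0.6343612.
Pooled p̂ = (1258+576)/(1865+908) = 1834/2773 = 0.6613776.
SE = √(0.223957 × 0.00163751) = 0.0191503.
z = (0.6745308 − 0.6343612)/0.0191503 = 0.0401696/0.0191503 = 2.0976.

z = 2.0976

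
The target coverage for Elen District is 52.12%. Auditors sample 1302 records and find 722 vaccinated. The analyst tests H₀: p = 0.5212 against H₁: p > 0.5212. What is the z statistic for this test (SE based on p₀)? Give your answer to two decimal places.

z = 2.41

p̂ = 722/1302 ≈ 0.5545.
Standard error under H₀: √(0.5212×0.4788/1302) = 0.0138.
z = (0.5545 − 0.5212)/0.0138 = 0.0333/0.0138 = 2.41.
p-value = P(Z > 2.408) ≈ 0.0080.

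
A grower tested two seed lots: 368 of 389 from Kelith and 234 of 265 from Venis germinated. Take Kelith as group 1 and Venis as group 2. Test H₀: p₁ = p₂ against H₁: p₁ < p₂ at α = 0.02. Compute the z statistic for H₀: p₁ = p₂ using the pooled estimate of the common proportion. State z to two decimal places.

z = 2.92

p̂₁ = 368/389 ≈ 0.94602, p̂₂ = 234/265 ≈ 0.88302.
Pooled p̂ = (368+234)/(389+265) = 602/654 = 0.92049.
SE = √(0.0731888 × 0.00634428) = 0.02155.
z = (0.94602 − 0.88302)/0.02155 = 0.06300/0.02155 = 2.92.
p-value = P(Z < 2.924) ≈ 0.9983. With α = 0.02, fail to reject H₀.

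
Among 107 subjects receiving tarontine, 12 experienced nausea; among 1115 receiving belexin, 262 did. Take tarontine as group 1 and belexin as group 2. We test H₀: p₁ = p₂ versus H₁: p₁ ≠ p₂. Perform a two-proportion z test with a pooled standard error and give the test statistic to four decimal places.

z = -2.9099

p̂₁ = 12/107 ≈ 0.112150, p̂₂ = 262/1115 ≈ 0.234978.
Pooled p̂ = (12+262)/(107+1115) = 274/1222 = 0.224223.
SE = √(0.173947 × 0.0102427) = 0.042210.
z = (0.112150 − 0.234978)/0.042210 = -0.122828/0.042210 = -2.9099.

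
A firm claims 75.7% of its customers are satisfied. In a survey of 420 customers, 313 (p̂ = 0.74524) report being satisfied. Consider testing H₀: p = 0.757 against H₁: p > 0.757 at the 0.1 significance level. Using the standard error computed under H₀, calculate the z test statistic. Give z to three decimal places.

z = -0.562

p̂ = 313/420 = 0.74524.
Under H₀, SE = √(0.757·0.243/420) = √(0.000437979) = 0.02093.
z = (0.74524 − 0.757)/0.02093 = -0.01176/0.02093 = -0.562.
p-value = P(Z > -0.562) ≈ 0.7129, so at α = 0.1 we fail to reject H₀.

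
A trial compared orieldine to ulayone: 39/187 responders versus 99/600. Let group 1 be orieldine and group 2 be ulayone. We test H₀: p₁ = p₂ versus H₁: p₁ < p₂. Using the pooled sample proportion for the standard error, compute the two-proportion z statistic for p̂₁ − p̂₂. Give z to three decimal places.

p̂₁ = 39/187 = 0.20856, p̂₂ = 99/600 = 0.16500.
Pooled p̂ = (39+99)/(187+600) = 138/787 = 0.17535.
SE = √(p̂(1−p̂)(1/n₁+1/n₂)) = √(0.17535·0.82465·0.00701426) = √(0.00101428) = 0.03185.
z = (0.20856 − 0.16500)/0.03185 = 0.04356/0.03185 = 1.368.

z = 1.368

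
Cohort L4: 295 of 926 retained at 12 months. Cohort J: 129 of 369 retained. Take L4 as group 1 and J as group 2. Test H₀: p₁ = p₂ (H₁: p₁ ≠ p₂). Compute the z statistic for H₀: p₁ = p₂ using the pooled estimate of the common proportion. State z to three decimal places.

z = -1.074

p̂₁ = 295/926 ≈ 0.31857, p̂₂ = 129/369 ≈ 0.34959.
Pooled p̂ = (295+129)/(926+369) = 424/1295 = 0.32741.
SE = √(p̂(1−p̂)(1/n₁+1/n₂)) = √(0.32741·0.67259·0.00378994) = √(0.000834597) = 0.02889.
z = (0.31857 − 0.34959)/0.02889 = -0.03102/0.02889 = -1.074.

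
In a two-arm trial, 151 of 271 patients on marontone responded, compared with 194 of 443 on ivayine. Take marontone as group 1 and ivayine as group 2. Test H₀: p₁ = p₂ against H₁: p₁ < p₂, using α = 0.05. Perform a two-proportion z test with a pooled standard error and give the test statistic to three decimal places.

p̂₁ = 151/271 ≈ 0.55720, p̂₂ = 194/443 ≈ 0.43792.
Pooled p̂ = (151+194)/(271+443) = 345/714 = 0.48319.
SE = √(p̂(1−p̂)(1/n₁+1/n₂)) = √(0.48319·0.51681·0.00594737) = √(0.00148516) = 0.03854.
z = (0.55720 − 0.43792)/0.03854 = 0.11928/0.03854 = 3.095.
p-value = P(Z < 3.095) ≈ 0.9990; since p > α = 0.05, fail to reject H₀.

z = 3.095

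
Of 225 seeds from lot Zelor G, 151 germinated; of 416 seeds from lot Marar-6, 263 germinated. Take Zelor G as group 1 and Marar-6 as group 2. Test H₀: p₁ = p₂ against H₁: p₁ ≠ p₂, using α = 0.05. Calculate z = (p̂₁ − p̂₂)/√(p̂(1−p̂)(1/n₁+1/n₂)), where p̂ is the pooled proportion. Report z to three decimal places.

p̂₁ = 151/225 = 0.67111, p̂₂ = 263/416 = 0.63221.
Pooled p̂ = (151+263)/(225+416) = 414/641 = 0.64587.
SE = √(p̂(1−p̂)(1/n₁+1/n₂)) = √(0.64587·0.35413·0.00684829) = √(0.00156636) = 0.03958.
z = (0.67111 − 0.63221)/0.03958 = 0.03890/0.03958 = 0.983.
p-value = 2·P(Z > 0.983) ≈ 0.3257; since p > α = 0.05, fail to reject H₀.

z = 0.983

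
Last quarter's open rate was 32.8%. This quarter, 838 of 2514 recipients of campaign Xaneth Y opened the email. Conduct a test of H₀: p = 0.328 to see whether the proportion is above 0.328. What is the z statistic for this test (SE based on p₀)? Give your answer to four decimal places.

z = 0.5696

p̂ = 838/2514 = 0.3333333.
Under H₀, SE = √(0.328·0.672/2514) = √(8.76754e-05) = 0.0093635.
z = (0.3333333 − 0.328)/0.0093635 = 0.0053333/0.0093635 = 0.5696.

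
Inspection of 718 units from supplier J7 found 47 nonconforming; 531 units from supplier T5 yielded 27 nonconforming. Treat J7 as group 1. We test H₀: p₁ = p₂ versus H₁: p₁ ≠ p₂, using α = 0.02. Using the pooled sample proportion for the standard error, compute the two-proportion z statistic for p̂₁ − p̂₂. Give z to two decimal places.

p̂₁ = 47/718 = 0.06546, p̂₂ = 27/531 = 0.05085.
Pooled p̂ = (47+27)/(718+531) = 74/1249 = 0.05925.
SE = √(p̂(1−p̂)(1/n₁+1/n₂)) = √(0.05925·0.94075·0.003276) = √(0.000182595) = 0.01351.
z = (0.06546 − 0.05085)/0.01351 = 0.01461/0.01351 = 1.08.
p-value = 2·P(Z > 1.081) ≈ 0.2795; since p > α = 0.02, fail to reject H₀.

z = 1.08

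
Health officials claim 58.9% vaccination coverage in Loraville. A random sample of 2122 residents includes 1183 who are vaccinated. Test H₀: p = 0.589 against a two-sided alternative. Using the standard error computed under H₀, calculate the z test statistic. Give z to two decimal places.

z = -2.95

p̂ = 1183/2122 ≈ 0.55749.
SE = √(p₀(1−p₀)/n) = √(0.24208/2122) = 0.01068.
z = (0.55749 − 0.589)/0.01068 = -0.03151/0.01068 = -2.95.
Two-sided p-value ≈ 2·Φ(−2.950) = 0.0032.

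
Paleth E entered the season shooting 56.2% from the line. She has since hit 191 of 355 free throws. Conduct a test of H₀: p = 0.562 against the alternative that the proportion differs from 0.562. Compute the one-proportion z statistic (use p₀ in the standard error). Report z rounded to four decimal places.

z = -0.9104

p̂ = 191/355 = 0.538028.
Standard error under H₀: √(0.562×0.438/355) = 0.026332.
z = (0.538028 − 0.562)/0.026332 = -0.023972/0.026332 = -0.9104.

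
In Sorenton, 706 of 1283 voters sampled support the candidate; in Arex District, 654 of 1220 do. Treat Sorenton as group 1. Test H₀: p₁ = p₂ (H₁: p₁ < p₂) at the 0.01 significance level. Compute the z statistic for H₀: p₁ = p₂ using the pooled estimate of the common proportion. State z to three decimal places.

z = 0.713

p̂₁ = 706/1283 ≈ 0.55027, p̂₂ = 654/1220 ≈ 0.53607.
Pooled p̂ = (706+654)/(1283+1220) = 1360/2503 = 0.54335.
SE = √(p̂(1−p̂)(1/n₁+1/n₂)) = √(0.54335·0.45665·0.0015991) = √(0.000396769) = 0.01992.
z = (0.55027 − 0.53607)/0.01992 = 0.01420/0.01992 = 0.713.
p-value = P(Z < 0.713) ≈ 0.7622; since p > α = 0.01, fail to reject H₀.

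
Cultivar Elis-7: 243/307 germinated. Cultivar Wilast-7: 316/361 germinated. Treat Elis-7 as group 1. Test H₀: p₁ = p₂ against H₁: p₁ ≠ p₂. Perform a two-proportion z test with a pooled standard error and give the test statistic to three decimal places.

p̂₁ = 243/307 ≈ 0.79153, p̂₂ = 316/361 ≈ 0.87535.
Pooled p̂ = (243+316)/(307+361) = 559/668 = 0.83683.
SE = √(p̂(1−p̂)(1/n₁+1/n₂)) = √(0.83683·0.16317·0.00602741) = √(0.000823031) = 0.02869.
z = (0.79153 − 0.87535)/0.02869 = -0.08382/0.02869 = -2.922.

z = -2.922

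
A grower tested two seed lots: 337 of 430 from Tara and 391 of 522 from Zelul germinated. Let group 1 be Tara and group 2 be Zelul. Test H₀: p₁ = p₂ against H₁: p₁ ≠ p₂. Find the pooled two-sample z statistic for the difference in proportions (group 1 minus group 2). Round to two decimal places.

z = 1.26

p̂₁ = 337/430 ≈ 0.7837, p̂₂ = 391/522 ≈ 0.7490.
Pooled p̂ = (337+391)/(430+522) = 728/952 = 0.7647.
SE = √(p̂(1−p̂)(1/n₁+1/n₂)) = √(0.7647·0.2353·0.00424129) = √(0.000763139) = 0.0276.
z = (0.7837 − 0.7490)/0.0276 = 0.0347/0.0276 = 1.26.
p-value = 2·P(Z > 1.255) ≈ 0.2094.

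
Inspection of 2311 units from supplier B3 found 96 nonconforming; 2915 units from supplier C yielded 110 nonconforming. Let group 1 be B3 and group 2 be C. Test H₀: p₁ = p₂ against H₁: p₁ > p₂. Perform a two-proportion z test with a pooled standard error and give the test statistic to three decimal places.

p̂₁ = 96/2311 = 0.041540, p̂₂ = 110/2915 = 0.037736.
Pooled p̂ = (96+110)/(2311+2915) = 206/5226 = 0.039418.
SE = √(0.0378645 × 0.000775766) = 0.005420.
z = (0.041540 − 0.037736)/0.005420 = 0.003804/0.005420 = 0.702.
p-value = P(Z > 0.702) ≈ 0.2413.

z = 0.702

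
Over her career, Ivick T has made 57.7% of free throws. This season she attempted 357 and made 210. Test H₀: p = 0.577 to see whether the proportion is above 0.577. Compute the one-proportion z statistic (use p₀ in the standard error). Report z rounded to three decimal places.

p̂ = 210/357 ≈ 0.58824.
SE = √(p₀(1−p₀)/n) = √(0.24407/357) = 0.02615.
z = (0.58824 − 0.577)/0.02615 = 0.01124/0.02615 = 0.430.
p-value = P(Z > 0.430) ≈ 0.3337.

z = 0.430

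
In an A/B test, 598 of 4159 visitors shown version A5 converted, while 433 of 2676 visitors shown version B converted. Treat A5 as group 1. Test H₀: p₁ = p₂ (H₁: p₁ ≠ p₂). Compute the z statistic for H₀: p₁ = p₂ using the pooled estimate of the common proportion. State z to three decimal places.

z = -2.032

p̂₁ = 598/4159 ≈ 0.143785, p̂₂ = 433/2676 ≈ 0.161809.
Pooled p̂ = (598+433)/(4159+2676) = 1031/6835 = 0.150841.
SE = √(0.128088 × 0.000614134) = 0.008869.
z = (0.143785 − 0.161809)/0.008869 = -0.018024/0.008869 = -2.032.
p-value = 2·P(Z > 2.032) ≈ 0.0421.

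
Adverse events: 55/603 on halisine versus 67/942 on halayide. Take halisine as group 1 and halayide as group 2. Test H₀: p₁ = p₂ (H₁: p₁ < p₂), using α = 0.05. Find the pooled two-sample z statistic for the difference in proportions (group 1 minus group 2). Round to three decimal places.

p̂₁ = 55/603 = 0.09121, p̂₂ = 67/942 = 0.07113.
Pooled p̂ = (55+67)/(603+942) = 122/1545 = 0.07896.
SE = √(0.072729 × 0.00271995) = 0.01406.
z = (0.09121 − 0.07113)/0.01406 = 0.02008/0.01406 = 1.428.
p-value = P(Z < 1.428) ≈ 0.9234, so at α = 0.05 we fail to reject H₀.

z = 1.428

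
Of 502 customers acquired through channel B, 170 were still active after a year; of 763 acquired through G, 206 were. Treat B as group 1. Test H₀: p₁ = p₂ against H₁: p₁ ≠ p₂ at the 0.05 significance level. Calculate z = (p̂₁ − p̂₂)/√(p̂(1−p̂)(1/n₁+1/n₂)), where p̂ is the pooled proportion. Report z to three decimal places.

z = 2.614

p̂₁ = 170/502 ≈ 0.33865, p̂₂ = 206/763 ≈ 0.26999.
Pooled p̂ = (170+206)/(502+763) = 376/1265 = 0.29723.
SE = √(0.208886 × 0.00330265) = 0.02627.
z = (0.33865 − 0.26999)/0.02627 = 0.06866/0.02627 = 2.614.
p-value = 2·P(Z > 2.614) ≈ 0.0089; since p < α = 0.05, reject H₀.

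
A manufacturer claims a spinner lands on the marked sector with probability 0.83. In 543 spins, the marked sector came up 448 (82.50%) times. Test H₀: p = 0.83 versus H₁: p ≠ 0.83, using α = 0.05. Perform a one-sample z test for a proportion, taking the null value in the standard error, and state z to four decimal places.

z = -0.3073

p̂ = 448/543 ≈ 0.825046.
Under H₀, SE = √(0.83·0.17/543) = √(0.000259853) = 0.016120.
z = (0.825046 − 0.83)/0.016120 = -0.004954/0.016120 = -0.3073.
p-value = 2·P(Z > 0.307) ≈ 0.7586; since p > α = 0.05, fail to reject H₀.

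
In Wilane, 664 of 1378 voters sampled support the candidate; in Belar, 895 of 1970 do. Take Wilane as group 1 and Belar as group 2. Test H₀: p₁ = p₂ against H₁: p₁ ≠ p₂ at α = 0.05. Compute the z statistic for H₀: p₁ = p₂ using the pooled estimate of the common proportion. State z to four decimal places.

z = 1.5723

p̂₁ = 664/1378 = 0.481858, p̂₂ = 895/1970 = 0.454315.
Pooled p̂ = (664+895)/(1378+1970) = 1559/3348 = 0.465651.
SE = √(0.24882 × 0.0012333) = 0.017518.
z = (0.481858 − 0.454315)/0.017518 = 0.027543/0.017518 = 1.5723.
Two-sided p-value ≈ 2·Φ(−1.572) = 0.1159, so at α = 0.05 we fail to reject H₀.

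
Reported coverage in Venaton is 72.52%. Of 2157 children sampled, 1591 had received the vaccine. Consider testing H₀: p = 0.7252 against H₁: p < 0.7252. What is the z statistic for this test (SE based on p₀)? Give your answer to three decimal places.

z = 1.290

p̂ = 1591/2157 ≈ 0.73760.
SE = √(p₀(1−p₀)/n) = √(0.19928/2157) = 0.00961.
z = (0.73760 − 0.7252)/0.00961 = 0.01240/0.00961 = 1.290.
p-value = P(Z < 1.290) ≈ 0.9015.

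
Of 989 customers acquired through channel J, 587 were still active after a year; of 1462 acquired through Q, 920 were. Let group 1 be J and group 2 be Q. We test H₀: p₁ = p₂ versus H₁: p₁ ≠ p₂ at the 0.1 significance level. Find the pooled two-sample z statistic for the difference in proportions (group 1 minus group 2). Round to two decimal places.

p̂₁ = 587/989 ≈ 0.59353, p̂₂ = 920/1462 ≈ 0.62927.
Pooled p̂ = (587+920)/(989+1462) = 1507/2451 = 0.61485.
SE = √(p̂(1−p̂)(1/n₁+1/n₂)) = √(0.61485·0.38515·0.00169512) = √(0.000401419) = 0.02004.
z = (0.59353 − 0.62927)/0.02004 = -0.03574/0.02004 = -1.78.
p-value = 2·P(Z > 1.784) ≈ 0.0744. With α = 0.1, reject H₀.

z = -1.78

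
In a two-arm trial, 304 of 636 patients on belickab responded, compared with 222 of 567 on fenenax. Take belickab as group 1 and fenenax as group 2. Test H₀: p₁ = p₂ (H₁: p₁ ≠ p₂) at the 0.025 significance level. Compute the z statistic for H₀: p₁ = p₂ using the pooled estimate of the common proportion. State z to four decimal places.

z = 3.0175

p̂₁ = 304/636 = 0.477987, p̂₂ = 222/567 = 0.391534.
Pooled p̂ = (304+222)/(636+567) = 526/1203 = 0.437240.
SE = √(p̂(1−p̂)(1/n₁+1/n₂)) = √(0.437240·0.562760·0.003336) = √(0.000820859) = 0.028651.
z = (0.477987 − 0.391534)/0.028651 = 0.086453/0.028651 = 3.0175.
Two-sided p-value ≈ 2·Φ(−3.017) = 0.0025. With α = 0.025, reject H₀.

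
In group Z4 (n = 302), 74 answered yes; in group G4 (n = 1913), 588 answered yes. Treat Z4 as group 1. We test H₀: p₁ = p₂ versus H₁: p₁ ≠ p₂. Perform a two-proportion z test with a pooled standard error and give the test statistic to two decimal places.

z = -2.20

p̂₁ = 74/302 ≈ 0.2450, p̂₂ = 588/1913 ≈ 0.3074.
Pooled p̂ = (74+588)/(302+1913) = 662/2215 = 0.2989.
SE = √(0.209547 × 0.003834) = 0.0283.
z = (0.2450 − 0.3074)/0.0283 = -0.0624/0.0283 = -2.20.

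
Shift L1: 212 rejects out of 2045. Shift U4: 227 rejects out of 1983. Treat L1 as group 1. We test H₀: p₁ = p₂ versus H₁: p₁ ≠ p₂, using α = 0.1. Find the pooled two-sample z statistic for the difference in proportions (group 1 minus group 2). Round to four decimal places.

p̂₁ = 212/2045 = 0.1036675, p̂₂ = 227/1983 = 0.1144730.
Pooled p̂ = (212+227)/(2045+1983) = 439/4028 = 0.1089871.
SE = √(p̂(1−p̂)(1/n₁+1/n₂)) = √(0.1089871·0.8910129·0.000993284) = √(9.64567e-05) = 0.0098212.
z = (0.1036675 − 0.1144730)/0.0098212 = -0.0108055/0.0098212 = -1.1002.
Two-sided p-value ≈ 2·Φ(−1.100) = 0.2712. With α = 0.1, fail to reject H₀.

z = -1.1002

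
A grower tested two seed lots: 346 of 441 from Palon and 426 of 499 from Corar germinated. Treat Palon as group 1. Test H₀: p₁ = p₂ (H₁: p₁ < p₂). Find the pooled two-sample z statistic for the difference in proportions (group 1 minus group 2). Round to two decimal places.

p̂₁ = 346/441 = 0.7846, p̂₂ = 426/499 = 0.8537.
Pooled p̂ = (346+426)/(441+499) = 772/940 = 0.8213.
SE = √(p̂(1−p̂)(1/n₁+1/n₂)) = √(0.8213·0.1787·0.00427158) = √(0.000626989) = 0.0250.
z = (0.7846 − 0.8537)/0.0250 = -0.0691/0.0250 = -2.76.

z = -2.76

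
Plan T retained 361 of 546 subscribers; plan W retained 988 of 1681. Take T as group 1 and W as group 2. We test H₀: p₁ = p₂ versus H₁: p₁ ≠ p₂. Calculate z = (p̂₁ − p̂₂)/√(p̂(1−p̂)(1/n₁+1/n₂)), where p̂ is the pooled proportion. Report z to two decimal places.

z = 3.05

p̂₁ = 361/546 = 0.6612, p̂₂ = 988/1681 = 0.5877.
Pooled p̂ = (361+988)/(546+1681) = 1349/2227 = 0.6057.
SE = √(p̂(1−p̂)(1/n₁+1/n₂)) = √(0.6057·0.3943·0.00242639) = √(0.000579463) = 0.0241.
z = (0.6612 − 0.5877)/0.0241 = 0.0735/0.0241 = 3.05.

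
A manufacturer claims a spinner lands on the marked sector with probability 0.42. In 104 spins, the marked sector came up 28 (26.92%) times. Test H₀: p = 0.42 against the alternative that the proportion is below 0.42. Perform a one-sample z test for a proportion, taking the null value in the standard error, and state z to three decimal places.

z = -3.115

p̂ = 28/104 = 0.26923.
Under H₀, SE = √(0.42·0.58/104) = √(0.00234231) = 0.04840.
z = (0.26923 − 0.42)/0.04840 = -0.15077/0.04840 = -3.115.
p-value = P(Z < -3.115) ≈ 0.0009.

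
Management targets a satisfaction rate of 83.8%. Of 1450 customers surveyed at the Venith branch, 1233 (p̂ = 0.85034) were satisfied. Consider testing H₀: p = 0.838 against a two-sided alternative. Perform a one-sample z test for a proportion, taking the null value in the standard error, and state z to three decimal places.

z = 1.276

p̂ = 1233/1450 = 0.850345.
SE = √(p₀(1−p₀)/n) = √(0.13576/1450) = 0.009676.
z = (0.850345 − 0.838)/0.009676 = 0.012345/0.009676 = 1.276.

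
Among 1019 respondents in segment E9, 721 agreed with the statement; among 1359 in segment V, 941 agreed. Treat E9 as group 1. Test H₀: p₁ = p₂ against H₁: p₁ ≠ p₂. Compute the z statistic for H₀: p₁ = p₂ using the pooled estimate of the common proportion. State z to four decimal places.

p̂₁ = 721/1019 = 0.707556, p̂₂ = 941/1359 = 0.692421.
Pooled p̂ = (721+941)/(1019+1359) = 1662/2378 = 0.698907.
SE = √(p̂(1−p̂)(1/n₁+1/n₂)) = √(0.698907·0.301093·0.00171719) = √(0.000361359) = 0.019009.
z = (0.707556 − 0.692421)/0.019009 = 0.015135/0.019009 = 0.7962.
Two-sided p-value ≈ 2·Φ(−0.796) = 0.4259.

z = 0.7962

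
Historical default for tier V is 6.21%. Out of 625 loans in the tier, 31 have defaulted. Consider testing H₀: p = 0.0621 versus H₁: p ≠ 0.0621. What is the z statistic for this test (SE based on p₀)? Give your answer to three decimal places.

z = -1.295

p̂ = 31/625 ≈ 0.04960.
Standard error under H₀: √(0.0621×0.9379/625) = 0.00965.
z = (0.04960 − 0.0621)/0.00965 = -0.01250/0.00965 = -1.295.
p-value = 2·P(Z > 1.295) ≈ 0.1954.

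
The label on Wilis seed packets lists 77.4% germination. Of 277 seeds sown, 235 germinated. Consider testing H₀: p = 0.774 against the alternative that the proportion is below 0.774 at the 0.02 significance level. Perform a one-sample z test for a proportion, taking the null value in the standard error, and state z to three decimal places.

p̂ = 235/277 ≈ 0.84838.
Under H₀, SE = √(0.774·0.226/277) = √(0.000631495) = 0.02513.
z = (0.84838 − 0.774)/0.02513 = 0.07438/0.02513 = 2.960.
p-value = P(Z < 2.960) ≈ 0.9985. With α = 0.02, fail to reject H₀.

z = 2.960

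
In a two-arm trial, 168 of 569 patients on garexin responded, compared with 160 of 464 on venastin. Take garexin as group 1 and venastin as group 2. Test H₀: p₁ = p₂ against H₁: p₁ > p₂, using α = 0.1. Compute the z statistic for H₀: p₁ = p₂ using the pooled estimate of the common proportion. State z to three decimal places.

p̂₁ = 168/569 = 0.295255, p̂₂ = 160/464 = 0.344828.
Pooled p̂ = (168+160)/(569+464) = 328/1033 = 0.317522.
SE = √(p̂(1−p̂)(1/n₁+1/n₂)) = √(0.317522·0.682478·0.00391264) = √(0.000847876) = 0.029118.
z = (0.295255 − 0.344828)/0.029118 = -0.049573/0.029118 = -1.702.
p-value = P(Z > -1.702) ≈ 0.9557. With α = 0.1, fail to reject H₀.

z = -1.702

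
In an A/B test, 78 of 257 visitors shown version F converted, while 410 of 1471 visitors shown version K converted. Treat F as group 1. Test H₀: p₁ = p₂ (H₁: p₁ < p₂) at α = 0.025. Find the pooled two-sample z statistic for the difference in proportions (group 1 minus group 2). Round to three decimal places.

p̂₁ = 78/257 ≈ 0.30350, p̂₂ = 410/1471 ≈ 0.27872.
Pooled p̂ = (78+410)/(257+1471) = 488/1728 = 0.28241.
SE = √(p̂(1−p̂)(1/n₁+1/n₂)) = √(0.28241·0.71759·0.00457086) = √(0.000926301) = 0.03044.
z = (0.30350 − 0.27872)/0.03044 = 0.02478/0.03044 = 0.814.
p-value = P(Z < 0.814) ≈ 0.7922; since p > α = 0.025, fail to reject H₀.

z = 0.814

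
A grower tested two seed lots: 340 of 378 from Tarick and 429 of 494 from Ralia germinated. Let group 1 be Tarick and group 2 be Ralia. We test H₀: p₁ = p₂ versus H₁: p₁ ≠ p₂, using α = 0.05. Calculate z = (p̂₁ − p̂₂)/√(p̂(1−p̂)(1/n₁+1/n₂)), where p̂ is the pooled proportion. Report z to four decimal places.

z = 1.4078

p̂₁ = 340/378 ≈ 0.899471, p̂₂ = 429/494 ≈ 0.868421.
Pooled p̂ = (340+429)/(378+494) = 769/872 = 0.881881.
SE = √(p̂(1−p̂)(1/n₁+1/n₂)) = √(0.881881·0.118119·0.00466979) = √(0.000486439) = 0.022055.
z = (0.899471 − 0.868421)/0.022055 = 0.031050/0.022055 = 1.4078.
p-value = 2·P(Z > 1.408) ≈ 0.1592. With α = 0.05, fail to reject H₀.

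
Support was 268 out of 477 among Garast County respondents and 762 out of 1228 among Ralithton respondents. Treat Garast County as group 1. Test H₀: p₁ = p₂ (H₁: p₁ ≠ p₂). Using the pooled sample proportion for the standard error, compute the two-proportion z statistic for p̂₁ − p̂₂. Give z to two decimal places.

p̂₁ = 268/477 = 0.5618, p̂₂ = 762/1228 = 0.6205.
Pooled p̂ = (268+762)/(477+1228) = 1030/1705 = 0.6041.
SE = √(0.239162 × 0.00291077) = 0.0264.
z = (0.5618 − 0.6205)/0.0264 = -0.0587/0.0264 = -2.22.
Two-sided p-value ≈ 2·Φ(−2.224) = 0.0262.

z = -2.22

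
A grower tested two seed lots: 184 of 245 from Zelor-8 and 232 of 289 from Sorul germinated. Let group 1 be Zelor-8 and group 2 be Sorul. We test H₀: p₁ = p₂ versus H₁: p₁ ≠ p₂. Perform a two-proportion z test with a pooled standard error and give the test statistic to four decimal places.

p̂₁ = 184/245 ≈ 0.751020, p̂₂ = 232/289 ≈ 0.802768.
Pooled p̂ = (184+232)/(245+289) = 416/534 = 0.779026.
SE = √(p̂(1−p̂)(1/n₁+1/n₂)) = √(0.779026·0.220974·0.00754184) = √(0.00129829) = 0.036032.
z = (0.751020 − 0.802768)/0.036032 = -0.051748/0.036032 = -1.4362.

z = -1.4362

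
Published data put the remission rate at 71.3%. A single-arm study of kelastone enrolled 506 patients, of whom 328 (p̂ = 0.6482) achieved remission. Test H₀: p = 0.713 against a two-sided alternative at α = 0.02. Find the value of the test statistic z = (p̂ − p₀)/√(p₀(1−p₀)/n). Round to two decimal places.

p̂ = 328/506 = 0.6482.
Under H₀, SE = √(0.713·0.287/506) = √(0.000404409) = 0.0201.
z = (0.6482 − 0.713)/0.0201 = -0.0648/0.0201 = -3.22.
Two-sided p-value ≈ 2·Φ(−3.221) = 0.0013; since p < α = 0.02, reject H₀.

z = -3.22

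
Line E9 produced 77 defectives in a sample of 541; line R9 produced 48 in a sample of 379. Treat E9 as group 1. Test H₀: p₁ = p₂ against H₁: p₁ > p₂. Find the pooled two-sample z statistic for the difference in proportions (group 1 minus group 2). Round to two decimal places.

p̂₁ = 77/541 ≈ 0.1423, p̂₂ = 48/379 ≈ 0.1266.
Pooled p̂ = (77+48)/(541+379) = 125/920 = 0.1359.
SE = √(p̂(1−p̂)(1/n₁+1/n₂)) = √(0.1359·0.8641·0.00448695) = √(0.000526809) = 0.0230.
z = (0.1423 − 0.1266)/0.0230 = 0.0157/0.0230 = 0.68.
p-value = P(Z > 0.683) ≈ 0.2473.

z = 0.68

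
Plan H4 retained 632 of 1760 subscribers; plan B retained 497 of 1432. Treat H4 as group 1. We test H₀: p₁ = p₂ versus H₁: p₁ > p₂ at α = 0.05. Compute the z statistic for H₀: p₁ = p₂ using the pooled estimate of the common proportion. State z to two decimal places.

p̂₁ = 632/1760 ≈ 0.3591, p̂₂ = 497/1432 ≈ 0.3471.
Pooled p̂ = (632+497)/(1760+1432) = 1129/3192 = 0.3537.
SE = √(p̂(1−p̂)(1/n₁+1/n₂)) = √(0.3537·0.6463·0.00126651) = √(0.000289517) = 0.0170.
z = (0.3591 − 0.3471)/0.0170 = 0.0120/0.0170 = 0.71.
p-value = P(Z > 0.707) ≈ 0.2399. With α = 0.05, fail to reject H₀.

z = 0.71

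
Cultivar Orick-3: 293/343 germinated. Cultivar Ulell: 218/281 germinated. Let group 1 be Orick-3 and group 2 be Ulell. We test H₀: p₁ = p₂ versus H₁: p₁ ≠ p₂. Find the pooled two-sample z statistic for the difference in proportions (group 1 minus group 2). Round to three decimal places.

z = 2.531

p̂₁ = 293/343 = 0.85423, p̂₂ = 218/281 = 0.77580.
Pooled p̂ = (293+218)/(343+281) = 511/624 = 0.81891.
SE = √(p̂(1−p̂)(1/n₁+1/n₂)) = √(0.81891·0.18109·0.00647417) = √(0.000960095) = 0.03099.
z = (0.85423 − 0.77580)/0.03099 = 0.07843/0.03099 = 2.531.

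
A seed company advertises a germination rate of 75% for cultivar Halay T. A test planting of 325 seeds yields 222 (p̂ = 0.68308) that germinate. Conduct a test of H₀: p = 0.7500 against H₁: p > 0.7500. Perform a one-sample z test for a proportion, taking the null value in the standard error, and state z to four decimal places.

p̂ = 222/325 = 0.6830769.
Standard error under H₀: √(0.75×0.25/325) = 0.0240192.
z = (0.6830769 − 0.75)/0.0240192 = -0.0669231/0.0240192 = -2.7862.

z = -2.7862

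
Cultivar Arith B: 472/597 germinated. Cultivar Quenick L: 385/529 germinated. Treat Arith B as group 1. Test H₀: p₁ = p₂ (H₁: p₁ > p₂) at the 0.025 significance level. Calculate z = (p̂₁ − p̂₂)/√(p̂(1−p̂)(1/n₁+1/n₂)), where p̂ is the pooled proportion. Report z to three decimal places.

p̂₁ = 472/597 = 0.79062, p̂₂ = 385/529 = 0.72779.
Pooled p̂ = (472+385)/(597+529) = 857/1126 = 0.76110.
SE = √(0.181826 × 0.0035654) = 0.02546.
z = (0.79062 − 0.72779)/0.02546 = 0.06283/0.02546 = 2.468.
p-value = P(Z > 2.468) ≈ 0.0068; since p < α = 0.025, reject H₀.

z = 2.468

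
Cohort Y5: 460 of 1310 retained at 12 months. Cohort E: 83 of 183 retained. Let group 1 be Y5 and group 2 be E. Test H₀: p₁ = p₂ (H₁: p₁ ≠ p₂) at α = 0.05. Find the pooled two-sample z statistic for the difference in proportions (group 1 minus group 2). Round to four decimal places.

z = -2.6975

p̂₁ = 460/1310 = 0.351145, p̂₂ = 83/183 = 0.453552.
Pooled p̂ = (460+83)/(1310+183) = 543/1493 = 0.363697.
SE = √(p̂(1−p̂)(1/n₁+1/n₂)) = √(0.363697·0.636303·0.00622784) = √(0.00144126) = 0.037964.
z = (0.351145 − 0.453552)/0.037964 = -0.102407/0.037964 = -2.6975.
Two-sided p-value ≈ 2·Φ(−2.697) = 0.0070; since p < α = 0.05, reject H₀.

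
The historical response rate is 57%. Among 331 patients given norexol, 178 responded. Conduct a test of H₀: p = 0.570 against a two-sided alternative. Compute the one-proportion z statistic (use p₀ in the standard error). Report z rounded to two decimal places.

z = -1.18

p̂ = 178/331 = 0.5378.
Standard error under H₀: √(0.57×0.43/331) = 0.0272.
z = (0.5378 − 0.57)/0.0272 = -0.0322/0.0272 = -1.18.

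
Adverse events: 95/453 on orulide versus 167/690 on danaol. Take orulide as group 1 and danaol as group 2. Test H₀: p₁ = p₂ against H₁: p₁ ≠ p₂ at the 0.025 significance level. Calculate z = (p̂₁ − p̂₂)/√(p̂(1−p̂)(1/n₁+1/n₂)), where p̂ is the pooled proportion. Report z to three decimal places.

p̂₁ = 95/453 ≈ 0.20971, p̂₂ = 167/690 ≈ 0.24203.
Pooled p̂ = (95+167)/(453+690) = 262/1143 = 0.22922.
SE = √(0.176679 × 0.00365678) = 0.02542.
z = (0.20971 − 0.24203)/0.02542 = -0.03232/0.02542 = -1.271.
p-value = 2·P(Z > 1.271) ≈ 0.2036; since p > α = 0.025, fail to reject H₀.

z = -1.271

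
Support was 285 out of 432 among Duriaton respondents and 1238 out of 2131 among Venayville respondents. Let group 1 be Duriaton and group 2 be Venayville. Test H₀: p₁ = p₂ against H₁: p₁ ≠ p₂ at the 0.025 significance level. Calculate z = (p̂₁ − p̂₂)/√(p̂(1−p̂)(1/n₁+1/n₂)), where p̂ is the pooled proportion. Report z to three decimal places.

z = 3.040

p̂₁ = 285/432 ≈ 0.65972, p̂₂ = 1238/2131 ≈ 0.58095.
Pooled p̂ = (285+1238)/(432+2131) = 1523/2563 = 0.59423.
SE = √(0.241122 × 0.00278408) = 0.02591.
z = (0.65972 − 0.58095)/0.02591 = 0.07877/0.02591 = 3.040.
p-value = 2·P(Z > 3.040) ≈ 0.0024; since p < α = 0.025, reject H₀.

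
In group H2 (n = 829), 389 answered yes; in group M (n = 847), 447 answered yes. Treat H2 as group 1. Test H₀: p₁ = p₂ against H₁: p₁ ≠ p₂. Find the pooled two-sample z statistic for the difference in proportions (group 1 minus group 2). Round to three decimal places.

z = -2.395

p̂₁ = 389/829 ≈ 0.46924, p̂₂ = 447/847 ≈ 0.52774.
Pooled p̂ = (389+447)/(829+847) = 836/1676 = 0.49881.
SE = √(0.249999 × 0.00238691) = 0.02443.
z = (0.46924 − 0.52774)/0.02443 = -0.05850/0.02443 = -2.395.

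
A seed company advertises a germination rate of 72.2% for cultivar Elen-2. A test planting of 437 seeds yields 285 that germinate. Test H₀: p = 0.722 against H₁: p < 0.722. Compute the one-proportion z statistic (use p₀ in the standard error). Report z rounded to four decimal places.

z = -3.2581

p̂ = 285/437 ≈ 0.6521739.
Under H₀, SE = √(0.722·0.278/437) = √(0.000459304) = 0.0214314.
z = (0.6521739 − 0.722)/0.0214314 = -0.0698261/0.0214314 = -3.2581.
p-value = P(Z < -3.258) ≈ 0.0006.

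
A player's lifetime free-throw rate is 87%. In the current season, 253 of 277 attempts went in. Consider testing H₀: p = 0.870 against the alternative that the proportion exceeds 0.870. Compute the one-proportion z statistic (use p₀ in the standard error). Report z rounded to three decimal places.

p̂ = 253/277 ≈ 0.913357.
SE = √(p₀(1−p₀)/n) = √(0.1131/277) = 0.020207.
z = (0.913357 − 0.87)/0.020207 = 0.043357/0.020207 = 2.146.
p-value = P(Z > 2.146) ≈ 0.0159.

z = 2.146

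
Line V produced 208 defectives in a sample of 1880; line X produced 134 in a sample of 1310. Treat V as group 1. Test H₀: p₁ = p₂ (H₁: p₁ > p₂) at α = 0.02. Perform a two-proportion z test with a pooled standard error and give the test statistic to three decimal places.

p̂₁ = 208/1880 ≈ 0.11064, p̂₂ = 134/1310 ≈ 0.10229.
Pooled p̂ = (208+134)/(1880+1310) = 342/3190 = 0.10721.
SE = √(0.095716 × 0.00129527) = 0.01113.
z = (0.11064 − 0.10229)/0.01113 = 0.00835/0.01113 = 0.750.
p-value = P(Z > 0.750) ≈ 0.2267, so at α = 0.02 we fail to reject H₀.

z = 0.750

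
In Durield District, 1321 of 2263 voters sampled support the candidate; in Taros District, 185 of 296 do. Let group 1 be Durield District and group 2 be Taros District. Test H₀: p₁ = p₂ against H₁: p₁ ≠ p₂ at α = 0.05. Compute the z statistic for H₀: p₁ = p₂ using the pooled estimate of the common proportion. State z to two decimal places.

z = -1.36

p̂₁ = 1321/2263 ≈ 0.5837, p̂₂ = 185/296 ≈ 0.6250.
Pooled p̂ = (1321+185)/(2263+296) = 1506/2559 = 0.5885.
SE = √(0.242166 × 0.00382027) = 0.0304.
z = (0.5837 − 0.6250)/0.0304 = -0.0413/0.0304 = -1.36.
p-value = 2·P(Z > 1.357) ≈ 0.1749; since p > α = 0.05, fail to reject H₀.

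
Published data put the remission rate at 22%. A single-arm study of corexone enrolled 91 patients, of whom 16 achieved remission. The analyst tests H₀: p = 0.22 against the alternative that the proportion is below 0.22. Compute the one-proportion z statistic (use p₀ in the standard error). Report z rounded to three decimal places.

z = -1.017

p̂ = 16/91 ≈ 0.175824.
Standard error under H₀: √(0.22×0.78/91) = 0.043425.
z = (0.175824 − 0.22)/0.043425 = -0.044176/0.043425 = -1.017.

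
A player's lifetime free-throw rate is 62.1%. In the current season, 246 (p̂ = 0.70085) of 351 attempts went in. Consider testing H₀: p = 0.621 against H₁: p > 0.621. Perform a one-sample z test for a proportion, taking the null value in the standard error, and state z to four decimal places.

p̂ = 246/351 = 0.700855.
Standard error under H₀: √(0.621×0.379/351) = 0.025895.
z = (0.700855 − 0.621)/0.025895 = 0.079855/0.025895 = 3.0838.
p-value = P(Z > 3.084) ≈ 0.0010.

z = 3.0838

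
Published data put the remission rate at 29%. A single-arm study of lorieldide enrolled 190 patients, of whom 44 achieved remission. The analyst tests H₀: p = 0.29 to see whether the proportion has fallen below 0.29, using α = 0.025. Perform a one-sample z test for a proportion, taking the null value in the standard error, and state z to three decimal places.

p̂ = 44/190 ≈ 0.23158.
Standard error under H₀: √(0.29×0.71/190) = 0.03292.
z = (0.23158 − 0.29)/0.03292 = -0.05842/0.03292 = -1.775.
p-value = P(Z < -1.775) ≈ 0.0380, so at α = 0.025 we fail to reject H₀.

z = -1.775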